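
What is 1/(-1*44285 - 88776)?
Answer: -1/133061 ≈ -7.5154e-6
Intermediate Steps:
1/(-1*44285 - 88776) = 1/(-44285 - 88776) = 1/(-133061) = -1/133061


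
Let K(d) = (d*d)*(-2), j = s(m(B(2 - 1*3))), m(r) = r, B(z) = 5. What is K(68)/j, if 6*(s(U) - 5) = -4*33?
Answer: 544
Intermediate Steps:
s(U) = -17 (s(U) = 5 + (-4*33)/6 = 5 + (1/6)*(-132) = 5 - 22 = -17)
j = -17
K(d) = -2*d**2 (K(d) = d**2*(-2) = -2*d**2)
K(68)/j = -2*68**2/(-17) = -2*4624*(-1/17) = -9248*(-1/17) = 544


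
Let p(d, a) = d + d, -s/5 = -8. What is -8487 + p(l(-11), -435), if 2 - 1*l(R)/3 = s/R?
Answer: -92985/11 ≈ -8453.2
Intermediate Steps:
s = 40 (s = -5*(-8) = 40)
l(R) = 6 - 120/R
p(d, a) = 2*d
-8487 + p(l(-11), -435) = -8487 + 2*(6 - 120/(-11)) = -8487 + 2*(6 - 120*(-1/11)) = -8487 + 2*(6 + 120/11) = -8487 + 2*(186/11) = -8487 + 372/11 = -92985/11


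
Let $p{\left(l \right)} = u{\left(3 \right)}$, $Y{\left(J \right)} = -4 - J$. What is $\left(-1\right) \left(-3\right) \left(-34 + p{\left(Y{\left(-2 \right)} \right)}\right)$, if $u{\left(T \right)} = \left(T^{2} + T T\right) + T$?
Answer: $-39$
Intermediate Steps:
$u{\left(T \right)} = T + 2 T^{2}$ ($u{\left(T \right)} = \left(T^{2} + T^{2}\right) + T = 2 T^{2} + T = T + 2 T^{2}$)
$p{\left(l \right)} = 21$ ($p{\left(l \right)} = 3 \left(1 + 2 \cdot 3\right) = 3 \left(1 + 6\right) = 3 \cdot 7 = 21$)
$\left(-1\right) \left(-3\right) \left(-34 + p{\left(Y{\left(-2 \right)} \right)}\right) = \left(-1\right) \left(-3\right) \left(-34 + 21\right) = 3 \left(-13\right) = -39$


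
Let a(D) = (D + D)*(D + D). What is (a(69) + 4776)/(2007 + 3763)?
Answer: 2382/577 ≈ 4.1283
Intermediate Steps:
a(D) = 4*D² (a(D) = (2*D)*(2*D) = 4*D²)
(a(69) + 4776)/(2007 + 3763) = (4*69² + 4776)/(2007 + 3763) = (4*4761 + 4776)/5770 = (19044 + 4776)*(1/5770) = 23820*(1/5770) = 2382/577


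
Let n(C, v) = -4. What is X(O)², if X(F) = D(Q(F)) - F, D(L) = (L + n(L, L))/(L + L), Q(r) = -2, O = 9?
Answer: 225/4 ≈ 56.250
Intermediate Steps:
D(L) = (-4 + L)/(2*L) (D(L) = (L - 4)/(L + L) = (-4 + L)/((2*L)) = (-4 + L)*(1/(2*L)) = (-4 + L)/(2*L))
X(F) = 3/2 - F (X(F) = (½)*(-4 - 2)/(-2) - F = (½)*(-½)*(-6) - F = 3/2 - F)
X(O)² = (3/2 - 1*9)² = (3/2 - 9)² = (-15/2)² = 225/4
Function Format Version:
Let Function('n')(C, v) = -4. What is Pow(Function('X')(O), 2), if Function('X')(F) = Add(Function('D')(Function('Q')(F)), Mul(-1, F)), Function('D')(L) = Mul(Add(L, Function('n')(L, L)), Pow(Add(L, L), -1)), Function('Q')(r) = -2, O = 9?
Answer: Rational(225, 4) ≈ 56.250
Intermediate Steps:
Function('D')(L) = Mul(Rational(1, 2), Pow(L, -1), Add(-4, L)) (Function('D')(L) = Mul(Add(L, -4), Pow(Add(L, L), -1)) = Mul(Add(-4, L), Pow(Mul(2, L), -1)) = Mul(Add(-4, L), Mul(Rational(1, 2), Pow(L, -1))) = Mul(Rational(1, 2), Pow(L, -1), Add(-4, L)))
Function('X')(F) = Add(Rational(3, 2), Mul(-1, F)) (Function('X')(F) = Add(Mul(Rational(1, 2), Pow(-2, -1), Add(-4, -2)), Mul(-1, F)) = Add(Mul(Rational(1, 2), Rational(-1, 2), -6), Mul(-1, F)) = Add(Rational(3, 2), Mul(-1, F)))
Pow(Function('X')(O), 2) = Pow(Add(Rational(3, 2), Mul(-1, 9)), 2) = Pow(Add(Rational(3, 2), -9), 2) = Pow(Rational(-15, 2), 2) = Rational(225, 4)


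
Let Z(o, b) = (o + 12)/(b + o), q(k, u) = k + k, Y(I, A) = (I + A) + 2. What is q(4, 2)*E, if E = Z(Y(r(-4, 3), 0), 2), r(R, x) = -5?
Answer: -72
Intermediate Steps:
Y(I, A) = 2 + A + I (Y(I, A) = (A + I) + 2 = 2 + A + I)
q(k, u) = 2*k
Z(o, b) = (12 + o)/(b + o)
E = -9 (E = (12 + (2 + 0 - 5))/(2 + (2 + 0 - 5)) = (12 - 3)/(2 - 3) = 9/(-1) = -1*9 = -9)
q(4, 2)*E = (2*4)*(-9) = 8*(-9) = -72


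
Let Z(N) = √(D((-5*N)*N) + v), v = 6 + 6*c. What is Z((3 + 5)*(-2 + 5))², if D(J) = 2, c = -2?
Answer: -4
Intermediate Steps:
v = -6 (v = 6 + 6*(-2) = 6 - 12 = -6)
Z(N) = 2*I (Z(N) = √(2 - 6) = √(-4) = 2*I)
Z((3 + 5)*(-2 + 5))² = (2*I)² = -4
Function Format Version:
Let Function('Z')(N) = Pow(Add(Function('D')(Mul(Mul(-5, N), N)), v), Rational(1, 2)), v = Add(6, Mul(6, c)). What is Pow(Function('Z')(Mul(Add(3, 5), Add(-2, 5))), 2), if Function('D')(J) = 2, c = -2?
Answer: -4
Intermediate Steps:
v = -6 (v = Add(6, Mul(6, -2)) = Add(6, -12) = -6)
Function('Z')(N) = Mul(2, I) (Function('Z')(N) = Pow(Add(2, -6), Rational(1, 2)) = Pow(-4, Rational(1, 2)) = Mul(2, I))
Pow(Function('Z')(Mul(Add(3, 5), Add(-2, 5))), 2) = Pow(Mul(2, I), 2) = -4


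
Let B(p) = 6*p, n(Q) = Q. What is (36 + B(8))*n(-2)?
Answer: -168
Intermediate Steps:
(36 + B(8))*n(-2) = (36 + 6*8)*(-2) = (36 + 48)*(-2) = 84*(-2) = -168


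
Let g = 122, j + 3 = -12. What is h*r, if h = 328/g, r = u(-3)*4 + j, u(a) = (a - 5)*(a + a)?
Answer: 29028/61 ≈ 475.87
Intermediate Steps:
j = -15 (j = -3 - 12 = -15)
u(a) = 2*a*(-5 + a) (u(a) = (-5 + a)*(2*a) = 2*a*(-5 + a))
r = 177 (r = (2*(-3)*(-5 - 3))*4 - 15 = (2*(-3)*(-8))*4 - 15 = 48*4 - 15 = 192 - 15 = 177)
h = 164/61 (h = 328/122 = 328*(1/122) = 164/61 ≈ 2.6885)
h*r = (164/61)*177 = 29028/61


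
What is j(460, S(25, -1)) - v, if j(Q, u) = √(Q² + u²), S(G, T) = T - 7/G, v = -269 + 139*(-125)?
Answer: 17644 + 68*√28601/25 ≈ 18104.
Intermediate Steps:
v = -17644 (v = -269 - 17375 = -17644)
j(460, S(25, -1)) - v = √(460² + (-1 - 7/25)²) - 1*(-17644) = √(211600 + (-1 - 7*1/25)²) + 17644 = √(211600 + (-1 - 7/25)²) + 17644 = √(211600 + (-32/25)²) + 17644 = √(211600 + 1024/625) + 17644 = √(132251024/625) + 17644 = 68*√28601/25 + 17644 = 17644 + 68*√28601/25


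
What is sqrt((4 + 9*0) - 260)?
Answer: 16*I ≈ 16.0*I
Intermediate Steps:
sqrt((4 + 9*0) - 260) = sqrt((4 + 0) - 260) = sqrt(4 - 260) = sqrt(-256) = 16*I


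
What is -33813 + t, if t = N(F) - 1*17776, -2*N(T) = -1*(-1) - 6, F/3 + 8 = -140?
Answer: -103173/2 ≈ -51587.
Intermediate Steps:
F = -444 (F = -24 + 3*(-140) = -24 - 420 = -444)
N(T) = 5/2 (N(T) = -(-1*(-1) - 6)/2 = -(1 - 6)/2 = -½*(-5) = 5/2)
t = -35547/2 (t = 5/2 - 1*17776 = 5/2 - 17776 = -35547/2 ≈ -17774.)
-33813 + t = -33813 - 35547/2 = -103173/2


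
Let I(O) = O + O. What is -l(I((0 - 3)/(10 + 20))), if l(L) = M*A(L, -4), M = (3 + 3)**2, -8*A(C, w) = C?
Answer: -9/10 ≈ -0.90000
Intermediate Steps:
A(C, w) = -C/8
M = 36 (M = 6**2 = 36)
I(O) = 2*O
l(L) = -9*L/2 (l(L) = 36*(-L/8) = -9*L/2)
-l(I((0 - 3)/(10 + 20))) = -(-9)*2*((0 - 3)/(10 + 20))/2 = -(-9)*2*(-3/30)/2 = -(-9)*2*(-3*1/30)/2 = -(-9)*2*(-1/10)/2 = -(-9)*(-1)/(2*5) = -1*9/10 = -9/10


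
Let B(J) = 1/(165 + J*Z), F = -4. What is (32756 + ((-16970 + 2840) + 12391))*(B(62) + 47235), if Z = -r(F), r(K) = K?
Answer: 86440196136/59 ≈ 1.4651e+9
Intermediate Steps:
Z = 4 (Z = -1*(-4) = 4)
B(J) = 1/(165 + 4*J) (B(J) = 1/(165 + J*4) = 1/(165 + 4*J))
(32756 + ((-16970 + 2840) + 12391))*(B(62) + 47235) = (32756 + ((-16970 + 2840) + 12391))*(1/(165 + 4*62) + 47235) = (32756 + (-14130 + 12391))*(1/(165 + 248) + 47235) = (32756 - 1739)*(1/413 + 47235) = 31017*(1/413 + 47235) = 31017*(19508056/413) = 86440196136/59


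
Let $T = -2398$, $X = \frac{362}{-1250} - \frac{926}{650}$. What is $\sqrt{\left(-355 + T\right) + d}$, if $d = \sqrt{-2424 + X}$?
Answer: $\frac{\sqrt{-11631425 + 416 i \sqrt{250211}}}{65} \approx 0.46932 + 52.471 i$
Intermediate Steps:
$X = - \frac{13928}{8125}$ ($X = 362 \left(- \frac{1}{1250}\right) - \frac{463}{325} = - \frac{181}{625} - \frac{463}{325} = - \frac{13928}{8125} \approx -1.7142$)
$d = \frac{32 i \sqrt{250211}}{325}$ ($d = \sqrt{-2424 - \frac{13928}{8125}} = \sqrt{- \frac{19708928}{8125}} = \frac{32 i \sqrt{250211}}{325} \approx 49.252 i$)
$\sqrt{\left(-355 + T\right) + d} = \sqrt{\left(-355 - 2398\right) + \frac{32 i \sqrt{250211}}{325}} = \sqrt{-2753 + \frac{32 i \sqrt{250211}}{325}}$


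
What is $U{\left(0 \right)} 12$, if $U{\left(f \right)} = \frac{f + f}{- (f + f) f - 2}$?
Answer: $0$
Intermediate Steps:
$U{\left(f \right)} = \frac{2 f}{-2 - 2 f^{2}}$ ($U{\left(f \right)} = \frac{2 f}{- 2 f f - 2} = \frac{2 f}{- 2 f^{2} - 2} = \frac{2 f}{-2 - 2 f^{2}}$)
$U{\left(0 \right)} 12 = \left(-1\right) 0 \frac{1}{1 + 0^{2}} \cdot 12 = \left(-1\right) 0 \frac{1}{1 + 0} \cdot 12 = \left(-1\right) 0 \cdot 1^{-1} \cdot 12 = \left(-1\right) 0 \cdot 1 \cdot 12 = 0 \cdot 12 = 0$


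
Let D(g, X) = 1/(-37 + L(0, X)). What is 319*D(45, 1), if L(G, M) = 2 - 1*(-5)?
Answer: -319/30 ≈ -10.633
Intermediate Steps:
L(G, M) = 7 (L(G, M) = 2 + 5 = 7)
D(g, X) = -1/30 (D(g, X) = 1/(-37 + 7) = 1/(-30) = -1/30)
319*D(45, 1) = 319*(-1/30) = -319/30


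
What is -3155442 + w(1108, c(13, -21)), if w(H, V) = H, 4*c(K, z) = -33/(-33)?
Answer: -3154334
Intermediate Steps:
c(K, z) = ¼ (c(K, z) = (-33/(-33))/4 = (-33*(-1/33))/4 = (¼)*1 = ¼)
-3155442 + w(1108, c(13, -21)) = -3155442 + 1108 = -3154334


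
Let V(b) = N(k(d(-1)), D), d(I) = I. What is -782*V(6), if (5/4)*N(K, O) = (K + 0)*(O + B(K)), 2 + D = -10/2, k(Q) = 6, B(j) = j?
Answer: 18768/5 ≈ 3753.6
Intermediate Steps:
D = -7 (D = -2 - 10/2 = -2 - 2*5/2 = -2 - 5 = -7)
N(K, O) = 4*K*(K + O)/5 (N(K, O) = 4*((K + 0)*(O + K))/5 = 4*(K*(K + O))/5 = 4*K*(K + O)/5)
V(b) = -24/5 (V(b) = (⅘)*6*(6 - 7) = (⅘)*6*(-1) = -24/5)
-782*V(6) = -782*(-24/5) = 18768/5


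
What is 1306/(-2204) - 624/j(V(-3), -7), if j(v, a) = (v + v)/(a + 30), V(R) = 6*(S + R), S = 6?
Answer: -1319951/3306 ≈ -399.26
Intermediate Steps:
V(R) = 36 + 6*R (V(R) = 6*(6 + R) = 36 + 6*R)
j(v, a) = 2*v/(30 + a) (j(v, a) = (2*v)/(30 + a) = 2*v/(30 + a))
1306/(-2204) - 624/j(V(-3), -7) = 1306/(-2204) - 624*(30 - 7)/(2*(36 + 6*(-3))) = 1306*(-1/2204) - 624*23/(2*(36 - 18)) = -653/1102 - 624/(2*18*(1/23)) = -653/1102 - 624/36/23 = -653/1102 - 624*23/36 = -653/1102 - 1196/3 = -1319951/3306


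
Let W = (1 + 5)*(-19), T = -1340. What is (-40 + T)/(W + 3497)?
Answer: -1380/3383 ≈ -0.40792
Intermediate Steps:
W = -114 (W = 6*(-19) = -114)
(-40 + T)/(W + 3497) = (-40 - 1340)/(-114 + 3497) = -1380/3383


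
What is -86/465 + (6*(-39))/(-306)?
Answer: 4583/7905 ≈ 0.57976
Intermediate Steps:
-86/465 + (6*(-39))/(-306) = -86*1/465 - 234*(-1/306) = -86/465 + 13/17 = 4583/7905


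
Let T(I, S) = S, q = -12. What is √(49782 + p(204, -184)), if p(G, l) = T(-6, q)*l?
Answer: √51990 ≈ 228.01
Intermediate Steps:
p(G, l) = -12*l
√(49782 + p(204, -184)) = √(49782 - 12*(-184)) = √(49782 + 2208) = √51990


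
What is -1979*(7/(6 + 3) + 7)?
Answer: -138530/9 ≈ -15392.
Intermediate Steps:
-1979*(7/(6 + 3) + 7) = -1979*(7/9 + 7) = -1979*70/9 = -138530/9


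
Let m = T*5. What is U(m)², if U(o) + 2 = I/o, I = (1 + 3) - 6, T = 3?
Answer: 1024/225 ≈ 4.5511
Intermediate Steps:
I = -2 (I = 4 - 6 = -2)
m = 15 (m = 3*5 = 15)
U(o) = -2 - 2/o
U(m)² = (-2 - 2/15)² = (-32/15)² = 1024/225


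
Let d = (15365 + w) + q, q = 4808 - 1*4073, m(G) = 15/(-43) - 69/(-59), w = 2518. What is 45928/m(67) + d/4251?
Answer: 82560410002/1475097 ≈ 55970.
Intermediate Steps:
m(G) = 2082/2537 (m(G) = 15*(-1/43) - 69*(-1/59) = -15/43 + 69/59 = 2082/2537)
q = 735 (q = 4808 - 4073 = 735)
d = 18618 (d = (15365 + 2518) + 735 = 17883 + 735 = 18618)
45928/m(67) + d/4251 = 45928/(2082/2537) + 18618/4251 = 45928*(2537/2082) + 18618*(1/4251) = 58259668/1041 + 6206/1417 = 82560410002/1475097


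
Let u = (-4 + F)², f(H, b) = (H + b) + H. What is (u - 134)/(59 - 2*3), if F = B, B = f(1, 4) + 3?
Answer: -109/53 ≈ -2.0566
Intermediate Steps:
f(H, b) = b + 2*H
B = 9 (B = (4 + 2*1) + 3 = (4 + 2) + 3 = 6 + 3 = 9)
F = 9
u = 25 (u = (-4 + 9)² = 5² = 25)
(u - 134)/(59 - 2*3) = (25 - 134)/(59 - 2*3) = -109/(59 - 6) = -109/53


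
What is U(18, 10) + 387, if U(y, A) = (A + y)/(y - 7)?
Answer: 4285/11 ≈ 389.55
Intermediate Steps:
U(y, A) = (A + y)/(-7 + y)
U(18, 10) + 387 = (10 + 18)/(-7 + 18) + 387 = 28/11 + 387 = 4285/11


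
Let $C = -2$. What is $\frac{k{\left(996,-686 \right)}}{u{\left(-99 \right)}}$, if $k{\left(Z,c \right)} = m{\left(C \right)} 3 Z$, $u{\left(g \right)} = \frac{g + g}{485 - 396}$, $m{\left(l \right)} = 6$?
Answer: $- \frac{88644}{11} \approx -8058.5$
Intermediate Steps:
$u{\left(g \right)} = \frac{2 g}{89}$
$k{\left(Z,c \right)} = 18 Z$ ($k{\left(Z,c \right)} = 6 \cdot 3 Z = 18 Z$)
$\frac{k{\left(996,-686 \right)}}{u{\left(-99 \right)}} = \frac{18 \cdot 996}{\frac{2}{89} \left(-99\right)} = \frac{17928}{- \frac{198}{89}} = 17928 \left(- \frac{89}{198}\right) = - \frac{88644}{11}$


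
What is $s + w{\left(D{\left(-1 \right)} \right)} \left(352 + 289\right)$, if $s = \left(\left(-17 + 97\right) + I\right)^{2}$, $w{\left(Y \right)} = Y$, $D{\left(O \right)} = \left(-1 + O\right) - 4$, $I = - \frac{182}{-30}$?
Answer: $\frac{801331}{225} \approx 3561.5$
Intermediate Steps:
$I = \frac{91}{15}$ ($I = \left(-182\right) \left(- \frac{1}{30}\right) = \frac{91}{15} \approx 6.0667$)
$D{\left(O \right)} = -5 + O$
$s = \frac{1666681}{225}$ ($s = \left(\left(-17 + 97\right) + \frac{91}{15}\right)^{2} = \left(80 + \frac{91}{15}\right)^{2} = \left(\frac{1291}{15}\right)^{2} = \frac{1666681}{225} \approx 7407.5$)
$s + w{\left(D{\left(-1 \right)} \right)} \left(352 + 289\right) = \frac{1666681}{225} + \left(-5 - 1\right) \left(352 + 289\right) = \frac{1666681}{225} - 3846 = \frac{801331}{225}$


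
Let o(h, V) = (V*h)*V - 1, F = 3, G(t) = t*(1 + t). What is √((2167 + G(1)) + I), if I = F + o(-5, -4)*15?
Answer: √957 ≈ 30.935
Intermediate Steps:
o(h, V) = -1 + h*V² (o(h, V) = h*V² - 1 = -1 + h*V²)
I = -1212 (I = 3 + (-1 - 5*(-4)²)*15 = 3 + (-1 - 5*16)*15 = 3 + (-1 - 80)*15 = 3 - 81*15 = 3 - 1215 = -1212)
√((2167 + G(1)) + I) = √((2167 + 1*(1 + 1)) - 1212) = √((2167 + 1*2) - 1212) = √((2167 + 2) - 1212) = √(2169 - 1212) = √957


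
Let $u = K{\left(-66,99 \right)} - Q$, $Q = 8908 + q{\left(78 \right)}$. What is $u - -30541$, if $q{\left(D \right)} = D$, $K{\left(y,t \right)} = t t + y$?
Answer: $31290$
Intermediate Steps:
$K{\left(y,t \right)} = y + t^{2}$ ($K{\left(y,t \right)} = t^{2} + y = y + t^{2}$)
$Q = 8986$ ($Q = 8908 + 78 = 8986$)
$u = 749$ ($u = \left(-66 + 99^{2}\right) - 8986 = \left(-66 + 9801\right) - 8986 = 9735 - 8986 = 749$)
$u - -30541 = 749 - -30541 = 749 + 30541 = 31290$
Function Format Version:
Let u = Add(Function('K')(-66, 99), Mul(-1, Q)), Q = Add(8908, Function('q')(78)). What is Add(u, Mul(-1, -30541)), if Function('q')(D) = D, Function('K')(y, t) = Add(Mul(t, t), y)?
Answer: 31290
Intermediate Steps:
Function('K')(y, t) = Add(y, Pow(t, 2)) (Function('K')(y, t) = Add(Pow(t, 2), y) = Add(y, Pow(t, 2)))
Q = 8986 (Q = Add(8908, 78) = 8986)
u = 749 (u = Add(Add(-66, Pow(99, 2)), Mul(-1, 8986)) = Add(Add(-66, 9801), -8986) = Add(9735, -8986) = 749)
Add(u, Mul(-1, -30541)) = Add(749, Mul(-1, -30541)) = Add(749, 30541) = 31290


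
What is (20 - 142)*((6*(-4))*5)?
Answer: 14640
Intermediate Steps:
(20 - 142)*((6*(-4))*5) = -(-2928)*5 = -122*(-120) = 14640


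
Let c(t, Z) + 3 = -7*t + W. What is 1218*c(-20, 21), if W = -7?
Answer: 158340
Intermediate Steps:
c(t, Z) = -10 - 7*t (c(t, Z) = -3 + (-7*t - 7) = -3 + (-7 - 7*t) = -10 - 7*t)
1218*c(-20, 21) = 1218*(-10 - 7*(-20)) = 1218*(-10 + 140) = 1218*130 = 158340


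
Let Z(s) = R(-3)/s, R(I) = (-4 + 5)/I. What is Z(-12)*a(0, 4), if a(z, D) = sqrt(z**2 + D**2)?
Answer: 1/9 ≈ 0.11111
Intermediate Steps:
R(I) = 1/I
Z(s) = -1/(3*s) (Z(s) = 1/((-3)*s) = -1/(3*s))
a(z, D) = sqrt(D**2 + z**2)
Z(-12)*a(0, 4) = (-1/3/(-12))*sqrt(4**2 + 0**2) = (-1/3*(-1/12))*sqrt(16 + 0) = sqrt(16)/36 = (1/36)*4 = 1/9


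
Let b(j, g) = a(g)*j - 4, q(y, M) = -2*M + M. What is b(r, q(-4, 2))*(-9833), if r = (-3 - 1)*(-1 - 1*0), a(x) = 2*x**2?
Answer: -275324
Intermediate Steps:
q(y, M) = -M
r = 4 (r = -4*(-1 + 0) = -4*(-1) = 4)
b(j, g) = -4 + 2*j*g**2 (b(j, g) = (2*g**2)*j - 4 = 2*j*g**2 - 4 = -4 + 2*j*g**2)
b(r, q(-4, 2))*(-9833) = (-4 + 2*4*(-1*2)**2)*(-9833) = (-4 + 2*4*(-2)**2)*(-9833) = (-4 + 2*4*4)*(-9833) = (-4 + 32)*(-9833) = 28*(-9833) = -275324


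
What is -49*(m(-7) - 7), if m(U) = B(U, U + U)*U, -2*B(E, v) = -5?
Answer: 2401/2 ≈ 1200.5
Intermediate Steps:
B(E, v) = 5/2 (B(E, v) = -½*(-5) = 5/2)
m(U) = 5*U/2
-49*(m(-7) - 7) = -49*((5/2)*(-7) - 7) = -49*(-35/2 - 7) = -49*(-49/2) = 2401/2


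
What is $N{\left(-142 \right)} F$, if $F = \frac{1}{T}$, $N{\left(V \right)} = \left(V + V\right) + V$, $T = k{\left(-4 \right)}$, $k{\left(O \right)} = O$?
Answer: $\frac{213}{2} \approx 106.5$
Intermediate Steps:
$T = -4$
$N{\left(V \right)} = 3 V$ ($N{\left(V \right)} = 2 V + V = 3 V$)
$F = - \frac{1}{4}$ ($F = \frac{1}{-4} = - \frac{1}{4} \approx -0.25$)
$N{\left(-142 \right)} F = 3 \left(-142\right) \left(- \frac{1}{4}\right) = \left(-426\right) \left(- \frac{1}{4}\right) = \frac{213}{2}$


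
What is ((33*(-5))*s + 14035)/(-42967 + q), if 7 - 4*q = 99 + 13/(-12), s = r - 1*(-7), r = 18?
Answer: -475680/2063507 ≈ -0.23052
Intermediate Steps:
s = 25 (s = 18 - 1*(-7) = 18 + 7 = 25)
q = -1091/48 (q = 7/4 - (99 + 13/(-12))/4 = 7/4 - (99 + 13*(-1/12))/4 = 7/4 - (99 - 13/12)/4 = 7/4 - 1/4*1175/12 = 7/4 - 1175/48 = -1091/48 ≈ -22.729)
((33*(-5))*s + 14035)/(-42967 + q) = ((33*(-5))*25 + 14035)/(-42967 - 1091/48) = (-165*25 + 14035)/(-2063507/48) = (-4125 + 14035)*(-48/2063507) = 9910*(-48/2063507) = -475680/2063507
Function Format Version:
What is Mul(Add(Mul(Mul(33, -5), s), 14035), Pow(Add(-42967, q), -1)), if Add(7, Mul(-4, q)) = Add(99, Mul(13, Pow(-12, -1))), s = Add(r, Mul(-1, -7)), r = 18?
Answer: Rational(-475680, 2063507) ≈ -0.23052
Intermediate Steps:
s = 25 (s = Add(18, Mul(-1, -7)) = Add(18, 7) = 25)
q = Rational(-1091, 48) (q = Add(Rational(7, 4), Mul(Rational(-1, 4), Add(99, Mul(13, Pow(-12, -1))))) = Add(Rational(7, 4), Mul(Rational(-1, 4), Add(99, Mul(13, Rational(-1, 12))))) = Add(Rational(7, 4), Mul(Rational(-1, 4), Add(99, Rational(-13, 12)))) = Add(Rational(7, 4), Mul(Rational(-1, 4), Rational(1175, 12))) = Add(Rational(7, 4), Rational(-1175, 48)) = Rational(-1091, 48) ≈ -22.729)
Mul(Add(Mul(Mul(33, -5), s), 14035), Pow(Add(-42967, q), -1)) = Mul(Add(Mul(Mul(33, -5), 25), 14035), Pow(Add(-42967, Rational(-1091, 48)), -1)) = Mul(Add(Mul(-165, 25), 14035), Pow(Rational(-2063507, 48), -1)) = Mul(Add(-4125, 14035), Rational(-48, 2063507)) = Mul(9910, Rational(-48, 2063507)) = Rational(-475680, 2063507)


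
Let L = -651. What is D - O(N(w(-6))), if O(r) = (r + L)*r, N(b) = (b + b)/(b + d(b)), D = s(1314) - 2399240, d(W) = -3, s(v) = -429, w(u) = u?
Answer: -21589225/9 ≈ -2.3988e+6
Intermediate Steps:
D = -2399669 (D = -429 - 2399240 = -2399669)
N(b) = 2*b/(-3 + b) (N(b) = (b + b)/(b - 3) = (2*b)/(-3 + b) = 2*b/(-3 + b))
O(r) = r*(-651 + r) (O(r) = (r - 651)*r = (-651 + r)*r = r*(-651 + r))
D - O(N(w(-6))) = -2399669 - 2*(-6)/(-3 - 6)*(-651 + 2*(-6)/(-3 - 6)) = -2399669 - 2*(-6)/(-9)*(-651 + 2*(-6)/(-9)) = -2399669 - 2*(-6)*(-⅑)*(-651 + 2*(-6)*(-⅑)) = -2399669 - 4*(-651 + 4/3)/3 = -2399669 - 4*(-1949)/(3*3) = -2399669 - 1*(-7796/9) = -2399669 + 7796/9 = -21589225/9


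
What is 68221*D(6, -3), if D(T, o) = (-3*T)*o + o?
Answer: 3479271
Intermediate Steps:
D(T, o) = o - 3*T*o (D(T, o) = -3*T*o + o = o - 3*T*o)
68221*D(6, -3) = 68221*(-3*(1 - 3*6)) = 68221*(-3*(1 - 18)) = 68221*(-3*(-17)) = 68221*51 = 3479271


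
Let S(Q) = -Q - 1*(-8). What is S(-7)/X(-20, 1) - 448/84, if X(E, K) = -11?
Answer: -221/33 ≈ -6.6970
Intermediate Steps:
S(Q) = 8 - Q (S(Q) = -Q + 8 = 8 - Q)
S(-7)/X(-20, 1) - 448/84 = (8 - 1*(-7))/(-11) - 448/84 = (8 + 7)*(-1/11) - 448*1/84 = 15*(-1/11) - 16/3 = -15/11 - 16/3 = -221/33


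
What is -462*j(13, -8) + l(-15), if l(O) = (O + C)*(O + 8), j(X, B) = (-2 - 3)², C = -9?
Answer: -11382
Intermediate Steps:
j(X, B) = 25 (j(X, B) = (-5)² = 25)
l(O) = (-9 + O)*(8 + O) (l(O) = (O - 9)*(O + 8) = (-9 + O)*(8 + O))
-462*j(13, -8) + l(-15) = -462*25 + (-72 + (-15)² - 1*(-15)) = -11550 + (-72 + 225 + 15) = -11550 + 168 = -11382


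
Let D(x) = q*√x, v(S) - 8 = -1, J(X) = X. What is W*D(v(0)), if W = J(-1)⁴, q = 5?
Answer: 5*√7 ≈ 13.229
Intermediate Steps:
v(S) = 7 (v(S) = 8 - 1 = 7)
W = 1 (W = (-1)⁴ = 1)
D(x) = 5*√x
W*D(v(0)) = 1*(5*√7) = 5*√7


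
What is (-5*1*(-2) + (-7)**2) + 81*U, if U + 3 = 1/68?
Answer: -12431/68 ≈ -182.81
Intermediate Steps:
U = -203/68 (U = -3 + 1/68 = -203/68 ≈ -2.9853)
(-5*1*(-2) + (-7)**2) + 81*U = (-5*1*(-2) + (-7)**2) + 81*(-203/68) = (-5*(-2) + 49) - 16443/68 = (10 + 49) - 16443/68 = 59 - 16443/68 = -12431/68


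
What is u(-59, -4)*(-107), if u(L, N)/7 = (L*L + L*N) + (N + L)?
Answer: -2736846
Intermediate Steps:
u(L, N) = 7*L + 7*N + 7*L² + 7*L*N (u(L, N) = 7*((L*L + L*N) + (N + L)) = 7*((L² + L*N) + (L + N)) = 7*(L + N + L² + L*N) = 7*L + 7*N + 7*L² + 7*L*N)
u(-59, -4)*(-107) = (7*(-59) + 7*(-4) + 7*(-59)² + 7*(-59)*(-4))*(-107) = (-413 - 28 + 7*3481 + 1652)*(-107) = (-413 - 28 + 24367 + 1652)*(-107) = 25578*(-107) = -2736846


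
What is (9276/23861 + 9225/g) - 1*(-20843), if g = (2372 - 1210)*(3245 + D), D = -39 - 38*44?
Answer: 886520055338017/42532423388 ≈ 20843.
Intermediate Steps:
D = -1711 (D = -39 - 1672 = -1711)
g = 1782508 (g = (2372 - 1210)*(3245 - 1711) = 1162*1534 = 1782508)
(9276/23861 + 9225/g) - 1*(-20843) = (9276/23861 + 9225/1782508) - 1*(-20843) = (9276*(1/23861) + 9225*(1/1782508)) + 20843 = (9276/23861 + 9225/1782508) + 20843 = 16754661933/42532423388 + 20843 = 886520055338017/42532423388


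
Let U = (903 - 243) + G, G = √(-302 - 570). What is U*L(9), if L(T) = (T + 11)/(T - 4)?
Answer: 2640 + 8*I*√218 ≈ 2640.0 + 118.12*I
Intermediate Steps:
G = 2*I*√218 (G = √(-872) = 2*I*√218 ≈ 29.53*I)
L(T) = (11 + T)/(-4 + T)
U = 660 + 2*I*√218 (U = (903 - 243) + 2*I*√218 = 660 + 2*I*√218 ≈ 660.0 + 29.53*I)
U*L(9) = (660 + 2*I*√218)*((11 + 9)/(-4 + 9)) = (660 + 2*I*√218)*(20/5) = (660 + 2*I*√218)*((⅕)*20) = (660 + 2*I*√218)*4 = 2640 + 8*I*√218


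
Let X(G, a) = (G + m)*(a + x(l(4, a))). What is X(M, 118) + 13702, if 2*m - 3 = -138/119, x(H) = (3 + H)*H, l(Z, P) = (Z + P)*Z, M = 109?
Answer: 3137366481/119 ≈ 2.6364e+7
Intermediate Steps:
l(Z, P) = Z*(P + Z) (l(Z, P) = (P + Z)*Z = Z*(P + Z))
x(H) = H*(3 + H)
m = 219/238 (m = 3/2 + (-138/119)/2 = 3/2 + (-138*1/119)/2 = 3/2 + (½)*(-138/119) = 3/2 - 69/119 = 219/238 ≈ 0.92017)
X(G, a) = (219/238 + G)*(a + (16 + 4*a)*(19 + 4*a)) (X(G, a) = (G + 219/238)*(a + (4*(a + 4))*(3 + 4*(a + 4))) = (219/238 + G)*(a + (4*(4 + a))*(3 + 4*(4 + a))) = (219/238 + G)*(a + (16 + 4*a)*(3 + (16 + 4*a))) = (219/238 + G)*(a + (16 + 4*a)*(19 + 4*a)))
X(M, 118) + 13702 = (33288/119 + 304*109 + (1752/119)*118² + (30879/238)*118 + 16*109*118² + 141*109*118) + 13702 = (33288/119 + 33136 + (1752/119)*13924 + 1821861/119 + 16*109*13924 + 1813542) + 13702 = (33288/119 + 33136 + 24394848/119 + 1821861/119 + 24283456 + 1813542) + 13702 = 3135735943/119 + 13702 = 3137366481/119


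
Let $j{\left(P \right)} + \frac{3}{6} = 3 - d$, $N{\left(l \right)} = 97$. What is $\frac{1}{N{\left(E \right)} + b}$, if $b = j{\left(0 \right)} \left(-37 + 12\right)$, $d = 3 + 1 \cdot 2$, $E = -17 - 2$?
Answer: $\frac{2}{319} \approx 0.0062696$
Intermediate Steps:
$E = -19$
$d = 5$ ($d = 3 + 2 = 5$)
$j{\left(P \right)} = - \frac{5}{2}$ ($j{\left(P \right)} = - \frac{1}{2} + \left(3 - 5\right) = - \frac{1}{2} - 2 = - \frac{5}{2}$)
$b = \frac{125}{2}$ ($b = - \frac{5 \left(-37 + 12\right)}{2} = \left(- \frac{5}{2}\right) \left(-25\right) = \frac{125}{2} \approx 62.5$)
$\frac{1}{N{\left(E \right)} + b} = \frac{1}{97 + \frac{125}{2}} = \frac{1}{\frac{319}{2}} = \frac{2}{319}$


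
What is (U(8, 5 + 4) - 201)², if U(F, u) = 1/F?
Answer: 2582449/64 ≈ 40351.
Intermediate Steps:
(U(8, 5 + 4) - 201)² = (1/8 - 201)² = (⅛ - 201)² = (-1607/8)² = 2582449/64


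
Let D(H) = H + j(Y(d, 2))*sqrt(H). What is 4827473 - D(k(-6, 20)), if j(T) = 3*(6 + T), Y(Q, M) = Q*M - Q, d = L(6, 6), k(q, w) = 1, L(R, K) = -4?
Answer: 4827466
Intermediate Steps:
d = -4
Y(Q, M) = -Q + M*Q (Y(Q, M) = M*Q - Q = -Q + M*Q)
j(T) = 18 + 3*T
D(H) = H + 6*sqrt(H) (D(H) = H + (18 + 3*(-4*(-1 + 2)))*sqrt(H) = H + (18 + 3*(-4*1))*sqrt(H) = H + (18 + 3*(-4))*sqrt(H) = H + (18 - 12)*sqrt(H) = H + 6*sqrt(H))
4827473 - D(k(-6, 20)) = 4827473 - (1 + 6*sqrt(1)) = 4827473 - (1 + 6*1) = 4827473 - (1 + 6) = 4827473 - 1*7 = 4827473 - 7 = 4827466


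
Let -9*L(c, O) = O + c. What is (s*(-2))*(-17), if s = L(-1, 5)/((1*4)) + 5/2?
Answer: 731/9 ≈ 81.222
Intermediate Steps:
L(c, O) = -O/9 - c/9 (L(c, O) = -(O + c)/9 = -O/9 - c/9)
s = 43/18 (s = (-⅑*5 - ⅑*(-1))/((1*4)) + 5/2 = (-5/9 + ⅑)/4 + 5*(½) = -4/9*¼ + 5/2 = -⅑ + 5/2 = 43/18 ≈ 2.3889)
(s*(-2))*(-17) = ((43/18)*(-2))*(-17) = -43/9*(-17) = 731/9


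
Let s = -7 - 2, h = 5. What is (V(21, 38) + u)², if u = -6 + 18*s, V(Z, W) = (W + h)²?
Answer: 2825761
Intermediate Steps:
s = -9
V(Z, W) = (5 + W)² (V(Z, W) = (W + 5)² = (5 + W)²)
u = -168 (u = -6 + 18*(-9) = -6 - 162 = -168)
(V(21, 38) + u)² = ((5 + 38)² - 168)² = (43² - 168)² = (1849 - 168)² = 1681² = 2825761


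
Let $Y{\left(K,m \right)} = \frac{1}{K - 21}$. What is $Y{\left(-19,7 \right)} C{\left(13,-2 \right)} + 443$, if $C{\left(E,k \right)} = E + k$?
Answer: $\frac{17709}{40} \approx 442.73$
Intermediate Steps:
$Y{\left(K,m \right)} = \frac{1}{-21 + K}$
$Y{\left(-19,7 \right)} C{\left(13,-2 \right)} + 443 = \frac{13 - 2}{-21 - 19} + 443 = \frac{1}{-40} \cdot 11 + 443 = \left(- \frac{1}{40}\right) 11 + 443 = - \frac{11}{40} + 443 = \frac{17709}{40}$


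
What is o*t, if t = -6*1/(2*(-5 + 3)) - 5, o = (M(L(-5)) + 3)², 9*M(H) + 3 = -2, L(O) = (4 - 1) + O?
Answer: -1694/81 ≈ -20.914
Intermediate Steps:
L(O) = 3 + O
M(H) = -5/9 (M(H) = -⅓ + (⅑)*(-2) = -⅓ - 2/9 = -5/9)
o = 484/81 (o = (-5/9 + 3)² = (22/9)² = 484/81 ≈ 5.9753)
t = -7/2 (t = -6/(2*(-2)) - 5 = -6/(-4) - 5 = -6*(-¼) - 5 = 3/2 - 5 = -7/2 ≈ -3.5000)
o*t = (484/81)*(-7/2) = -1694/81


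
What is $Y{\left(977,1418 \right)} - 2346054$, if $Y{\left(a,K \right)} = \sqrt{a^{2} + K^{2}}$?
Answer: $-2346054 + \sqrt{2965253} \approx -2.3443 \cdot 10^{6}$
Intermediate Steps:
$Y{\left(a,K \right)} = \sqrt{K^{2} + a^{2}}$
$Y{\left(977,1418 \right)} - 2346054 = \sqrt{1418^{2} + 977^{2}} - 2346054 = \sqrt{2010724 + 954529} - 2346054 = \sqrt{2965253} - 2346054 = -2346054 + \sqrt{2965253}$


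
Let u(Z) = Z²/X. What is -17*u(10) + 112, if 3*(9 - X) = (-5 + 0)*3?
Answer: -66/7 ≈ -9.4286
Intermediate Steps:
X = 14 (X = 9 - (-5 + 0)*3/3 = 9 - (-5)*3/3 = 9 - ⅓*(-15) = 9 + 5 = 14)
u(Z) = Z²/14
-17*u(10) + 112 = -17*10²/14 + 112 = -17*100/14 + 112 = -17*50/7 + 112 = -850/7 + 112 = -66/7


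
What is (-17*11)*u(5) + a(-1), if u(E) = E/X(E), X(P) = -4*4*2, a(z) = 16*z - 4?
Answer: 295/32 ≈ 9.2188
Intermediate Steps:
a(z) = -4 + 16*z
X(P) = -32 (X(P) = -16*2 = -32)
u(E) = -E/32 (u(E) = E/(-32) = E*(-1/32) = -E/32)
(-17*11)*u(5) + a(-1) = (-17*11)*(-1/32*5) + (-4 + 16*(-1)) = -187*(-5/32) + (-4 - 16) = 935/32 - 20 = 295/32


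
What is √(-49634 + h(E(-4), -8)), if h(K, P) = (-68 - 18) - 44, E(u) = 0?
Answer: 2*I*√12441 ≈ 223.08*I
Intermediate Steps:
h(K, P) = -130 (h(K, P) = -86 - 44 = -130)
√(-49634 + h(E(-4), -8)) = √(-49634 - 130) = √(-49764) = 2*I*√12441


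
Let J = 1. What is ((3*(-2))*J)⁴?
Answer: 1296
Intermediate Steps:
((3*(-2))*J)⁴ = ((3*(-2))*1)⁴ = (-6*1)⁴ = (-6)⁴ = 1296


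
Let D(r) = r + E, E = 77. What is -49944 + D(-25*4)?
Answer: -49967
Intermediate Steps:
D(r) = 77 + r (D(r) = r + 77 = 77 + r)
-49944 + D(-25*4) = -49944 + (77 - 25*4) = -49944 + (77 - 100) = -49944 - 23 = -49967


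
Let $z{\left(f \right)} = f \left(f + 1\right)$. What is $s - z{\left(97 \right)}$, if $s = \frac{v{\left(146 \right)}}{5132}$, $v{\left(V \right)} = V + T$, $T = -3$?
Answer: $- \frac{48784649}{5132} \approx -9506.0$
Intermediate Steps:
$v{\left(V \right)} = -3 + V$ ($v{\left(V \right)} = V - 3 = -3 + V$)
$z{\left(f \right)} = f \left(1 + f\right)$
$s = \frac{143}{5132}$ ($s = \frac{-3 + 146}{5132} = 143 \cdot \frac{1}{5132} = \frac{143}{5132} \approx 0.027864$)
$s - z{\left(97 \right)} = \frac{143}{5132} - 97 \left(1 + 97\right) = \frac{143}{5132} - 97 \cdot 98 = \frac{143}{5132} - 9506 = - \frac{48784649}{5132}$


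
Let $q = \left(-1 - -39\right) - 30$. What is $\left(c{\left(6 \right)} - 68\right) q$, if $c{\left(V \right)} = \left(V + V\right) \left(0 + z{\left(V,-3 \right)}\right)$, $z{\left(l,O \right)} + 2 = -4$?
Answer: $-1120$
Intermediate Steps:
$z{\left(l,O \right)} = -6$ ($z{\left(l,O \right)} = -2 - 4 = -6$)
$c{\left(V \right)} = - 12 V$ ($c{\left(V \right)} = \left(V + V\right) \left(0 - 6\right) = 2 V \left(-6\right) = - 12 V$)
$q = 8$ ($q = \left(-1 + 39\right) - 30 = 38 - 30 = 8$)
$\left(c{\left(6 \right)} - 68\right) q = \left(\left(-12\right) 6 - 68\right) 8 = \left(-72 - 68\right) 8 = \left(-140\right) 8 = -1120$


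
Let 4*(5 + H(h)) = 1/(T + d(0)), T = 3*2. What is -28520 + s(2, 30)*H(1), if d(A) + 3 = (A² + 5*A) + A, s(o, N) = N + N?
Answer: -28815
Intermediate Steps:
s(o, N) = 2*N
T = 6
d(A) = -3 + A² + 6*A (d(A) = -3 + ((A² + 5*A) + A) = -3 + (A² + 6*A) = -3 + A² + 6*A)
H(h) = -59/12 (H(h) = -5 + 1/(4*(6 + (-3 + 0² + 6*0))) = -5 + 1/(4*(6 + (-3 + 0 + 0))) = -5 + 1/(4*(6 - 3)) = -5 + (¼)/3 = -5 + (¼)*(⅓) = -5 + 1/12 = -59/12)
-28520 + s(2, 30)*H(1) = -28520 + (2*30)*(-59/12) = -28520 + 60*(-59/12) = -28520 - 295 = -28815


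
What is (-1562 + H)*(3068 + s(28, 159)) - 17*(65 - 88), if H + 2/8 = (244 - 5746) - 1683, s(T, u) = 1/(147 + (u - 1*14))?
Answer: -31344683885/1168 ≈ -2.6836e+7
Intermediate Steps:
s(T, u) = 1/(133 + u) (s(T, u) = 1/(147 + (u - 14)) = 1/(147 + (-14 + u)) = 1/(133 + u))
H = -28741/4 (H = -¼ + ((244 - 5746) - 1683) = -¼ + (-5502 - 1683) = -¼ - 7185 = -28741/4 ≈ -7185.3)
(-1562 + H)*(3068 + s(28, 159)) - 17*(65 - 88) = (-1562 - 28741/4)*(3068 + 1/(133 + 159)) - 17*(65 - 88) = -34989*(3068 + 1/292)/4 - 17*(-23) = -34989*(3068 + 1/292)/4 - 1*(-391) = -34989/4*895857/292 + 391 = -31345140573/1168 + 391 = -31344683885/1168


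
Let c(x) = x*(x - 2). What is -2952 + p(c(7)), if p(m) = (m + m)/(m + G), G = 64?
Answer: -292178/99 ≈ -2951.3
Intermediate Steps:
c(x) = x*(-2 + x)
p(m) = 2*m/(64 + m) (p(m) = (m + m)/(m + 64) = (2*m)/(64 + m) = 2*m/(64 + m))
-2952 + p(c(7)) = -2952 + 2*(7*(-2 + 7))/(64 + 7*(-2 + 7)) = -2952 + 2*(7*5)/(64 + 7*5) = -2952 + 2*35/(64 + 35) = -2952 + 2*35/99 = -2952 + 2*35*(1/99) = -2952 + 70/99 = -292178/99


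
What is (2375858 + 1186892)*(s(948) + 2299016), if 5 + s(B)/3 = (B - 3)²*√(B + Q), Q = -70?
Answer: 8190765812750 + 9544874456250*√878 ≈ 2.9102e+14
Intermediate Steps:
s(B) = -15 + 3*√(-70 + B)*(-3 + B)² (s(B) = -15 + 3*((B - 3)²*√(B - 70)) = -15 + 3*((-3 + B)²*√(-70 + B)) = -15 + 3*(√(-70 + B)*(-3 + B)²) = -15 + 3*√(-70 + B)*(-3 + B)²)
(2375858 + 1186892)*(s(948) + 2299016) = (2375858 + 1186892)*((-15 + 3*√(-70 + 948)*(-3 + 948)²) + 2299016) = 3562750*((-15 + 3*√878*945²) + 2299016) = 3562750*((-15 + 3*√878*893025) + 2299016) = 3562750*((-15 + 2679075*√878) + 2299016) = 3562750*(2299001 + 2679075*√878) = 8190765812750 + 9544874456250*√878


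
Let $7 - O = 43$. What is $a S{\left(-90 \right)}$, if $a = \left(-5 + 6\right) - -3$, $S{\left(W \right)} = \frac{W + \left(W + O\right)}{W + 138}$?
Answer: $-18$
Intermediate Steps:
$O = -36$ ($O = 7 - 43 = -36$)
$S{\left(W \right)} = \frac{-36 + 2 W}{138 + W}$ ($S{\left(W \right)} = \frac{W + \left(W - 36\right)}{W + 138} = \frac{W + \left(-36 + W\right)}{138 + W} = \frac{-36 + 2 W}{138 + W}$)
$a = 4$ ($a = 1 + 3 = 4$)
$a S{\left(-90 \right)} = 4 \frac{2 \left(-18 - 90\right)}{138 - 90} = 4 \cdot 2 \cdot \frac{1}{48} \left(-108\right) = 4 \left(- \frac{9}{2}\right) = -18$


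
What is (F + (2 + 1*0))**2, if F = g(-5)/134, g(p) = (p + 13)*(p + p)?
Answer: 8836/4489 ≈ 1.9684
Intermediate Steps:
g(p) = 2*p*(13 + p) (g(p) = (13 + p)*(2*p) = 2*p*(13 + p))
F = -40/67 (F = (2*(-5)*(13 - 5))/134 = (2*(-5)*8)*(1/134) = -80*1/134 = -40/67 ≈ -0.59702)
(F + (2 + 1*0))**2 = (-40/67 + (2 + 1*0))**2 = (-40/67 + (2 + 0))**2 = (-40/67 + 2)**2 = (94/67)**2 = 8836/4489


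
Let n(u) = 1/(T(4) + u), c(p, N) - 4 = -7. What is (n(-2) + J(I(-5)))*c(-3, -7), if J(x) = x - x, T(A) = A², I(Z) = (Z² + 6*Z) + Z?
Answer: -3/14 ≈ -0.21429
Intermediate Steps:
c(p, N) = -3 (c(p, N) = 4 - 7 = -3)
I(Z) = Z² + 7*Z
n(u) = 1/(16 + u) (n(u) = 1/(4² + u) = 1/(16 + u))
J(x) = 0
(n(-2) + J(I(-5)))*c(-3, -7) = (1/(16 - 2) + 0)*(-3) = (1/14 + 0)*(-3) = (1/14)*(-3) = -3/14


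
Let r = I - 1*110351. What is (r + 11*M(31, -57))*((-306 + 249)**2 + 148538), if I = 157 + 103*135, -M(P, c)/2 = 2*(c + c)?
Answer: -13854054851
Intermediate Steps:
M(P, c) = -8*c (M(P, c) = -4*(c + c) = -4*2*c = -8*c)
I = 14062 (I = 157 + 13905 = 14062)
r = -96289 (r = 14062 - 1*110351 = 14062 - 110351 = -96289)
(r + 11*M(31, -57))*((-306 + 249)**2 + 148538) = (-96289 + 11*(-8*(-57)))*((-306 + 249)**2 + 148538) = (-96289 + 11*456)*((-57)**2 + 148538) = (-96289 + 5016)*(3249 + 148538) = -91273*151787 = -13854054851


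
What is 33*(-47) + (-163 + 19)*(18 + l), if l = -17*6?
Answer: 10545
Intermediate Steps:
l = -102
33*(-47) + (-163 + 19)*(18 + l) = 33*(-47) + (-163 + 19)*(18 - 102) = -1551 - 144*(-84) = -1551 + 12096 = 10545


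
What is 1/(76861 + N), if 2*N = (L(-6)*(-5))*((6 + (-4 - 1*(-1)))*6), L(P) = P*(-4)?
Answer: 1/75781 ≈ 1.3196e-5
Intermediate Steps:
L(P) = -4*P
N = -1080 (N = ((-4*(-6)*(-5))*((6 + (-4 - 1*(-1)))*6))/2 = ((24*(-5))*((6 + (-4 + 1))*6))/2 = (-120*(6 - 3)*6)/2 = (-360*6)/2 = (-120*18)/2 = (1/2)*(-2160) = -1080)
1/(76861 + N) = 1/(76861 - 1080) = 1/75781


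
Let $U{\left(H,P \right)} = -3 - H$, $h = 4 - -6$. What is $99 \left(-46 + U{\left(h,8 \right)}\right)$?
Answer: $-5841$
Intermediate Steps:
$h = 10$ ($h = 4 + 6 = 10$)
$99 \left(-46 + U{\left(h,8 \right)}\right) = 99 \left(-46 - 13\right) = 99 \left(-59\right) = -5841$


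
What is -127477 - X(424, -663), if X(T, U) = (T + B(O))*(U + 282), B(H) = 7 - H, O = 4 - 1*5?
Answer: 37115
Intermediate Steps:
O = -1 (O = 4 - 5 = -1)
X(T, U) = (8 + T)*(282 + U) (X(T, U) = (T + (7 - 1*(-1)))*(U + 282) = (T + (7 + 1))*(282 + U) = (T + 8)*(282 + U) = (8 + T)*(282 + U))
-127477 - X(424, -663) = -127477 - (2256 + 8*(-663) + 282*424 + 424*(-663)) = -127477 - (2256 - 5304 + 119568 - 281112) = -127477 - 1*(-164592) = -127477 + 164592 = 37115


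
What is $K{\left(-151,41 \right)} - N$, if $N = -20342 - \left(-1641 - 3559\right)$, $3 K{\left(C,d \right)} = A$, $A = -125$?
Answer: $\frac{45301}{3} \approx 15100.0$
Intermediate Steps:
$K{\left(C,d \right)} = - \frac{125}{3}$ ($K{\left(C,d \right)} = \frac{1}{3} \left(-125\right) = - \frac{125}{3}$)
$N = -15142$ ($N = -20342 - \left(-1641 - 3559\right) = -20342 - -5200 = -20342 + 5200 = -15142$)
$K{\left(-151,41 \right)} - N = - \frac{125}{3} - -15142 = - \frac{125}{3} + 15142 = \frac{45301}{3}$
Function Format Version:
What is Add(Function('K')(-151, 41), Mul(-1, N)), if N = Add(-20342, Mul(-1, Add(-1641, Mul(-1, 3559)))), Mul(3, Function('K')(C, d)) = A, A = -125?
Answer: Rational(45301, 3) ≈ 15100.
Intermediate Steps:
Function('K')(C, d) = Rational(-125, 3) (Function('K')(C, d) = Mul(Rational(1, 3), -125) = Rational(-125, 3))
N = -15142 (N = Add(-20342, Mul(-1, Add(-1641, -3559))) = Add(-20342, Mul(-1, -5200)) = Add(-20342, 5200) = -15142)
Add(Function('K')(-151, 41), Mul(-1, N)) = Add(Rational(-125, 3), Mul(-1, -15142)) = Add(Rational(-125, 3), 15142) = Rational(45301, 3)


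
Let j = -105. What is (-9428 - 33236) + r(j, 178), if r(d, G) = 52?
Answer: -42612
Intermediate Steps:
(-9428 - 33236) + r(j, 178) = (-9428 - 33236) + 52 = -42664 + 52 = -42612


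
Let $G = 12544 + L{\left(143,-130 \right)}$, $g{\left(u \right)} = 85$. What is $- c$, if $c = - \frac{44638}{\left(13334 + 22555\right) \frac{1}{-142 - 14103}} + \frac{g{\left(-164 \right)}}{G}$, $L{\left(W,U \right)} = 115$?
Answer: $- \frac{1149922855265}{64902693} \approx -17718.0$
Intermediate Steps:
$G = 12659$ ($G = 12544 + 115 = 12659$)
$c = \frac{1149922855265}{64902693}$ ($c = - \frac{44638}{\left(13334 + 22555\right) \frac{1}{-142 - 14103}} + \frac{85}{12659} = - \frac{44638}{35889 \frac{1}{-14245}} + 85 \cdot \frac{1}{12659} = - \frac{44638}{35889 \left(- \frac{1}{14245}\right)} + \frac{85}{12659} = - \frac{44638}{- \frac{5127}{2035}} + \frac{85}{12659} = \left(-44638\right) \left(- \frac{2035}{5127}\right) + \frac{85}{12659} = \frac{90838330}{5127} + \frac{85}{12659} = \frac{1149922855265}{64902693} \approx 17718.0$)
$- c = \left(-1\right) \frac{1149922855265}{64902693} = - \frac{1149922855265}{64902693}$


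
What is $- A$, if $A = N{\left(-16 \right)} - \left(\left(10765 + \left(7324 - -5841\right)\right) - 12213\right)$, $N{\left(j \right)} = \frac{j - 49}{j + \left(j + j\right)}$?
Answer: $\frac{562351}{48} \approx 11716.0$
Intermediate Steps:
$N{\left(j \right)} = \frac{-49 + j}{3 j}$ ($N{\left(j \right)} = \frac{-49 + j}{j + 2 j} = \frac{-49 + j}{3 j}$)
$A = - \frac{562351}{48}$ ($A = \frac{-49 - 16}{3 \left(-16\right)} - \left(\left(10765 + \left(7324 - -5841\right)\right) - 12213\right) = \frac{1}{3} \left(- \frac{1}{16}\right) \left(-65\right) - \left(\left(10765 + \left(7324 + 5841\right)\right) - 12213\right) = \frac{65}{48} - \left(\left(10765 + 13165\right) - 12213\right) = \frac{65}{48} - \left(23930 - 12213\right) = \frac{65}{48} - 11717 = - \frac{562351}{48} \approx -11716.0$)
$- A = \left(-1\right) \left(- \frac{562351}{48}\right) = \frac{562351}{48}$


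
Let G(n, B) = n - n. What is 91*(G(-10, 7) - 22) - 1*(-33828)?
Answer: 31826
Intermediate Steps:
G(n, B) = 0
91*(G(-10, 7) - 22) - 1*(-33828) = 91*(0 - 22) - 1*(-33828) = 91*(-22) + 33828 = -2002 + 33828 = 31826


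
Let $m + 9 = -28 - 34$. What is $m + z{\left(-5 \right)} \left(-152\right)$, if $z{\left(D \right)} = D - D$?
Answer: $-71$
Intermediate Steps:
$m = -71$ ($m = -9 - 62 = -71$)
$z{\left(D \right)} = 0$
$m + z{\left(-5 \right)} \left(-152\right) = -71 + 0 \left(-152\right) = -71 + 0 = -71$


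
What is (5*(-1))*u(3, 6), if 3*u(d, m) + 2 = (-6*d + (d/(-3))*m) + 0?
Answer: 130/3 ≈ 43.333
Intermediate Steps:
u(d, m) = -2/3 - 2*d - d*m/9 (u(d, m) = -2/3 + ((-6*d + (d/(-3))*m) + 0)/3 = -2/3 + ((-6*d + (d*(-1/3))*m) + 0)/3 = -2/3 + ((-6*d + (-d/3)*m) + 0)/3 = -2/3 + ((-6*d - d*m/3) + 0)/3 = -2/3 + (-6*d - d*m/3)/3 = -2/3 + (-2*d - d*m/9) = -2/3 - 2*d - d*m/9)
(5*(-1))*u(3, 6) = (5*(-1))*(-2/3 - 2*3 - 1/9*3*6) = -5*(-2/3 - 6 - 2) = -5*(-26/3) = 130/3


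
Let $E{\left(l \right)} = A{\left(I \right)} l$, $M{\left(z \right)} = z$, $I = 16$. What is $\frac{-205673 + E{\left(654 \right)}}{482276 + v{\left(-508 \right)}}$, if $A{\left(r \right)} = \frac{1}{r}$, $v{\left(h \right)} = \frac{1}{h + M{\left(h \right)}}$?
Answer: $- \frac{208922239}{489992415} \approx -0.42638$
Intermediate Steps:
$v{\left(h \right)} = \frac{1}{2 h}$ ($v{\left(h \right)} = \frac{1}{h + h} = \frac{1}{2 h}$)
$E{\left(l \right)} = \frac{l}{16}$
$\frac{-205673 + E{\left(654 \right)}}{482276 + v{\left(-508 \right)}} = \frac{-205673 + \frac{1}{16} \cdot 654}{482276 + \frac{1}{2 \left(-508\right)}} = \frac{-205673 + \frac{327}{8}}{482276 + \frac{1}{2} \left(- \frac{1}{508}\right)} = - \frac{1645057}{8 \left(482276 - \frac{1}{1016}\right)} = - \frac{1645057}{8 \cdot \frac{489992415}{1016}} = \left(- \frac{1645057}{8}\right) \frac{1016}{489992415} = - \frac{208922239}{489992415}$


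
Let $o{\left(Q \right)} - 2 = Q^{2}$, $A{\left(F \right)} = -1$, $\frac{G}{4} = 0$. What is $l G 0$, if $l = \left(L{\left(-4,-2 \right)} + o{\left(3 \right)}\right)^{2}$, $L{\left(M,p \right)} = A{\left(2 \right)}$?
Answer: $0$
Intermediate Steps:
$G = 0$ ($G = 4 \cdot 0 = 0$)
$L{\left(M,p \right)} = -1$
$o{\left(Q \right)} = 2 + Q^{2}$
$l = 100$ ($l = \left(-1 + \left(2 + 3^{2}\right)\right)^{2} = \left(-1 + \left(2 + 9\right)\right)^{2} = \left(-1 + 11\right)^{2} = 10^{2} = 100$)
$l G 0 = 100 \cdot 0 \cdot 0 = 100 \cdot 0 = 0$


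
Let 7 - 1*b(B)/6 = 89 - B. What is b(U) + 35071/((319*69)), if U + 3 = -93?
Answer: -23472677/22011 ≈ -1066.4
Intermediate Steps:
U = -96 (U = -3 - 93 = -96)
b(B) = -492 + 6*B (b(B) = 42 - 6*(89 - B) = 42 + (-534 + 6*B) = -492 + 6*B)
b(U) + 35071/((319*69)) = (-492 + 6*(-96)) + 35071/((319*69)) = (-492 - 576) + 35071/22011 = -1068 + 35071*(1/22011) = -1068 + 35071/22011 = -23472677/22011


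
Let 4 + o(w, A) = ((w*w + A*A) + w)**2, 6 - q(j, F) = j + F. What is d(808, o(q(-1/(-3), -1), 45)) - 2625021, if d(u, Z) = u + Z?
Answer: 136567648/81 ≈ 1.6860e+6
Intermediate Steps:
q(j, F) = 6 - F - j (q(j, F) = 6 - (j + F) = 6 - (F + j) = 6 + (-F - j) = 6 - F - j)
o(w, A) = -4 + (w + A**2 + w**2)**2 (o(w, A) = -4 + ((w*w + A*A) + w)**2 = -4 + ((w**2 + A**2) + w)**2 = -4 + ((A**2 + w**2) + w)**2 = -4 + (w + A**2 + w**2)**2)
d(u, Z) = Z + u
d(808, o(q(-1/(-3), -1), 45)) - 2625021 = ((-4 + ((6 - 1*(-1) - (-1)/(-3)) + 45**2 + (6 - 1*(-1) - (-1)/(-3))**2)**2) + 808) - 2625021 = ((-4 + ((6 + 1 - (-1)*(-1)/3) + 2025 + (6 + 1 - (-1)*(-1)/3)**2)**2) + 808) - 2625021 = ((-4 + ((6 + 1 - 1*1/3) + 2025 + (6 + 1 - 1*1/3)**2)**2) + 808) - 2625021 = ((-4 + ((6 + 1 - 1/3) + 2025 + (6 + 1 - 1/3)**2)**2) + 808) - 2625021 = ((-4 + (20/3 + 2025 + (20/3)**2)**2) + 808) - 2625021 = ((-4 + (20/3 + 2025 + 400/9)**2) + 808) - 2625021 = ((-4 + (18685/9)**2) + 808) - 2625021 = ((-4 + 349129225/81) + 808) - 2625021 = (349128901/81 + 808) - 2625021 = 349194349/81 - 2625021 = 136567648/81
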